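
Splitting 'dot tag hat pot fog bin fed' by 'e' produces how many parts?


Splitting by 'e' breaks the string at each occurrence of the separator.
Text: 'dot tag hat pot fog bin fed'
Parts after split:
  Part 1: 'dot tag hat pot fog bin f'
  Part 2: 'd'
Total parts: 2

2


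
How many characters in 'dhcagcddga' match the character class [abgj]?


Character class [abgj] matches any of: {a, b, g, j}
Scanning string 'dhcagcddga' character by character:
  pos 0: 'd' -> no
  pos 1: 'h' -> no
  pos 2: 'c' -> no
  pos 3: 'a' -> MATCH
  pos 4: 'g' -> MATCH
  pos 5: 'c' -> no
  pos 6: 'd' -> no
  pos 7: 'd' -> no
  pos 8: 'g' -> MATCH
  pos 9: 'a' -> MATCH
Total matches: 4

4


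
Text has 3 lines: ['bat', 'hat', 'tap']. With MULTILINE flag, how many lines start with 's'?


With MULTILINE flag, ^ matches the start of each line.
Lines: ['bat', 'hat', 'tap']
Checking which lines start with 's':
  Line 1: 'bat' -> no
  Line 2: 'hat' -> no
  Line 3: 'tap' -> no
Matching lines: []
Count: 0

0


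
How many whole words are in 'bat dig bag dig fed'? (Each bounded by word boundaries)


Word boundaries (\b) mark the start/end of each word.
Text: 'bat dig bag dig fed'
Splitting by whitespace:
  Word 1: 'bat'
  Word 2: 'dig'
  Word 3: 'bag'
  Word 4: 'dig'
  Word 5: 'fed'
Total whole words: 5

5


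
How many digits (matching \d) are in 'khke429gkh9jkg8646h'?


\d matches any digit 0-9.
Scanning 'khke429gkh9jkg8646h':
  pos 4: '4' -> DIGIT
  pos 5: '2' -> DIGIT
  pos 6: '9' -> DIGIT
  pos 10: '9' -> DIGIT
  pos 14: '8' -> DIGIT
  pos 15: '6' -> DIGIT
  pos 16: '4' -> DIGIT
  pos 17: '6' -> DIGIT
Digits found: ['4', '2', '9', '9', '8', '6', '4', '6']
Total: 8

8


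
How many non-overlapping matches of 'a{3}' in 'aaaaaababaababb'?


Pattern 'a{3}' matches exactly 3 consecutive a's (greedy, non-overlapping).
String: 'aaaaaababaababb'
Scanning for runs of a's:
  Run at pos 0: 'aaaaaa' (length 6) -> 2 match(es)
  Run at pos 7: 'a' (length 1) -> 0 match(es)
  Run at pos 9: 'aa' (length 2) -> 0 match(es)
  Run at pos 12: 'a' (length 1) -> 0 match(es)
Matches found: ['aaa', 'aaa']
Total: 2

2


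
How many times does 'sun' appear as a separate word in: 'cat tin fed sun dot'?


Scanning each word for exact match 'sun':
  Word 1: 'cat' -> no
  Word 2: 'tin' -> no
  Word 3: 'fed' -> no
  Word 4: 'sun' -> MATCH
  Word 5: 'dot' -> no
Total matches: 1

1


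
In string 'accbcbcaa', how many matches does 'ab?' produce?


Pattern 'ab?' matches 'a' optionally followed by 'b'.
String: 'accbcbcaa'
Scanning left to right for 'a' then checking next char:
  Match 1: 'a' (a not followed by b)
  Match 2: 'a' (a not followed by b)
  Match 3: 'a' (a not followed by b)
Total matches: 3

3


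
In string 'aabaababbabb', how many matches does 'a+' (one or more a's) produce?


Pattern 'a+' matches one or more consecutive a's.
String: 'aabaababbabb'
Scanning for runs of a:
  Match 1: 'aa' (length 2)
  Match 2: 'aa' (length 2)
  Match 3: 'a' (length 1)
  Match 4: 'a' (length 1)
Total matches: 4

4


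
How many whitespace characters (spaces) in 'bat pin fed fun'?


\s matches whitespace characters (spaces, tabs, etc.).
Text: 'bat pin fed fun'
This text has 4 words separated by spaces.
Number of spaces = number of words - 1 = 4 - 1 = 3

3


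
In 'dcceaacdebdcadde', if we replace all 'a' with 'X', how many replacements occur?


re.sub('a', 'X', text) replaces every occurrence of 'a' with 'X'.
Text: 'dcceaacdebdcadde'
Scanning for 'a':
  pos 4: 'a' -> replacement #1
  pos 5: 'a' -> replacement #2
  pos 12: 'a' -> replacement #3
Total replacements: 3

3


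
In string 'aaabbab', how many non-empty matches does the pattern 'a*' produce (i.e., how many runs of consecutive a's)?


Pattern 'a*' matches zero or more a's. We want non-empty runs of consecutive a's.
String: 'aaabbab'
Walking through the string to find runs of a's:
  Run 1: positions 0-2 -> 'aaa'
  Run 2: positions 5-5 -> 'a'
Non-empty runs found: ['aaa', 'a']
Count: 2

2


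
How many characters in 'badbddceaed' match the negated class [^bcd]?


Negated class [^bcd] matches any char NOT in {b, c, d}
Scanning 'badbddceaed':
  pos 0: 'b' -> no (excluded)
  pos 1: 'a' -> MATCH
  pos 2: 'd' -> no (excluded)
  pos 3: 'b' -> no (excluded)
  pos 4: 'd' -> no (excluded)
  pos 5: 'd' -> no (excluded)
  pos 6: 'c' -> no (excluded)
  pos 7: 'e' -> MATCH
  pos 8: 'a' -> MATCH
  pos 9: 'e' -> MATCH
  pos 10: 'd' -> no (excluded)
Total matches: 4

4


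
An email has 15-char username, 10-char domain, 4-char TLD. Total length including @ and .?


An email address has format: username@domain.tld
Username length: 15
'@' character: 1
Domain length: 10
'.' character: 1
TLD length: 4
Total = 15 + 1 + 10 + 1 + 4 = 31

31


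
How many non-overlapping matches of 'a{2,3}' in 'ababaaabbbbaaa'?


Pattern 'a{2,3}' matches between 2 and 3 consecutive a's (greedy).
String: 'ababaaabbbbaaa'
Finding runs of a's and applying greedy matching:
  Run at pos 0: 'a' (length 1)
  Run at pos 2: 'a' (length 1)
  Run at pos 4: 'aaa' (length 3)
  Run at pos 11: 'aaa' (length 3)
Matches: ['aaa', 'aaa']
Count: 2

2


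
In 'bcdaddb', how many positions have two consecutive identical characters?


Looking for consecutive identical characters in 'bcdaddb':
  pos 0-1: 'b' vs 'c' -> different
  pos 1-2: 'c' vs 'd' -> different
  pos 2-3: 'd' vs 'a' -> different
  pos 3-4: 'a' vs 'd' -> different
  pos 4-5: 'd' vs 'd' -> MATCH ('dd')
  pos 5-6: 'd' vs 'b' -> different
Consecutive identical pairs: ['dd']
Count: 1

1


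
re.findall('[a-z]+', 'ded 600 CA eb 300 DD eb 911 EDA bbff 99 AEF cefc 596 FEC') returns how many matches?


Pattern '[a-z]+' finds one or more lowercase letters.
Text: 'ded 600 CA eb 300 DD eb 911 EDA bbff 99 AEF cefc 596 FEC'
Scanning for matches:
  Match 1: 'ded'
  Match 2: 'eb'
  Match 3: 'eb'
  Match 4: 'bbff'
  Match 5: 'cefc'
Total matches: 5

5


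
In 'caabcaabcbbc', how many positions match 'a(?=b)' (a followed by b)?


Lookahead 'a(?=b)' matches 'a' only when followed by 'b'.
String: 'caabcaabcbbc'
Checking each position where char is 'a':
  pos 1: 'a' -> no (next='a')
  pos 2: 'a' -> MATCH (next='b')
  pos 5: 'a' -> no (next='a')
  pos 6: 'a' -> MATCH (next='b')
Matching positions: [2, 6]
Count: 2

2


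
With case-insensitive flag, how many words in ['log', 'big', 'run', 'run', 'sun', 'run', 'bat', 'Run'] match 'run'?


Case-insensitive matching: compare each word's lowercase form to 'run'.
  'log' -> lower='log' -> no
  'big' -> lower='big' -> no
  'run' -> lower='run' -> MATCH
  'run' -> lower='run' -> MATCH
  'sun' -> lower='sun' -> no
  'run' -> lower='run' -> MATCH
  'bat' -> lower='bat' -> no
  'Run' -> lower='run' -> MATCH
Matches: ['run', 'run', 'run', 'Run']
Count: 4

4


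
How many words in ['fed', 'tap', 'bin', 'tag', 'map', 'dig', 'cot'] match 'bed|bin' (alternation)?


Alternation 'bed|bin' matches either 'bed' or 'bin'.
Checking each word:
  'fed' -> no
  'tap' -> no
  'bin' -> MATCH
  'tag' -> no
  'map' -> no
  'dig' -> no
  'cot' -> no
Matches: ['bin']
Count: 1

1


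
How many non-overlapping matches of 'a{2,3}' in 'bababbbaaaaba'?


Pattern 'a{2,3}' matches between 2 and 3 consecutive a's (greedy).
String: 'bababbbaaaaba'
Finding runs of a's and applying greedy matching:
  Run at pos 1: 'a' (length 1)
  Run at pos 3: 'a' (length 1)
  Run at pos 7: 'aaaa' (length 4)
  Run at pos 12: 'a' (length 1)
Matches: ['aaa']
Count: 1

1


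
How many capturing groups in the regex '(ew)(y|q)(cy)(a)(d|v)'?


To count capturing groups, count each '(' that starts a group.
Pattern: '(ew)(y|q)(cy)(a)(d|v)'
Walking through the pattern:
  Position 0: '(' -> group #1
  Position 4: '(' -> group #2
  Position 9: '(' -> group #3
  Position 13: '(' -> group #4
  Position 16: '(' -> group #5
Total capturing groups: 5

5


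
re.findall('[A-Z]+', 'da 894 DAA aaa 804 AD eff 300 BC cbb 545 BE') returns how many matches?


Pattern '[A-Z]+' finds one or more uppercase letters.
Text: 'da 894 DAA aaa 804 AD eff 300 BC cbb 545 BE'
Scanning for matches:
  Match 1: 'DAA'
  Match 2: 'AD'
  Match 3: 'BC'
  Match 4: 'BE'
Total matches: 4

4


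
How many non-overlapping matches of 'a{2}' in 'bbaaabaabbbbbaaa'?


Pattern 'a{2}' matches exactly 2 consecutive a's (greedy, non-overlapping).
String: 'bbaaabaabbbbbaaa'
Scanning for runs of a's:
  Run at pos 2: 'aaa' (length 3) -> 1 match(es)
  Run at pos 6: 'aa' (length 2) -> 1 match(es)
  Run at pos 13: 'aaa' (length 3) -> 1 match(es)
Matches found: ['aa', 'aa', 'aa']
Total: 3

3


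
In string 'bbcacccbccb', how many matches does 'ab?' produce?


Pattern 'ab?' matches 'a' optionally followed by 'b'.
String: 'bbcacccbccb'
Scanning left to right for 'a' then checking next char:
  Match 1: 'a' (a not followed by b)
Total matches: 1

1


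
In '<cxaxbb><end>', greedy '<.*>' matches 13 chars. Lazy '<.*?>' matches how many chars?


Greedy '<.*>' tries to match as MUCH as possible.
Lazy '<.*?>' tries to match as LITTLE as possible.

String: '<cxaxbb><end>'
Greedy '<.*>' starts at first '<' and extends to the LAST '>': '<cxaxbb><end>' (13 chars)
Lazy '<.*?>' starts at first '<' and stops at the FIRST '>': '<cxaxbb>' (8 chars)

8


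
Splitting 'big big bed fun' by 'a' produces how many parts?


Splitting by 'a' breaks the string at each occurrence of the separator.
Text: 'big big bed fun'
Parts after split:
  Part 1: 'big big bed fun'
Total parts: 1

1


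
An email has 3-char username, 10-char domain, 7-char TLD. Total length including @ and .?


An email address has format: username@domain.tld
Username length: 3
'@' character: 1
Domain length: 10
'.' character: 1
TLD length: 7
Total = 3 + 1 + 10 + 1 + 7 = 22

22


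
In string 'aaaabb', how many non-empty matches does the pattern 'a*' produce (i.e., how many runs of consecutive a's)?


Pattern 'a*' matches zero or more a's. We want non-empty runs of consecutive a's.
String: 'aaaabb'
Walking through the string to find runs of a's:
  Run 1: positions 0-3 -> 'aaaa'
Non-empty runs found: ['aaaa']
Count: 1

1


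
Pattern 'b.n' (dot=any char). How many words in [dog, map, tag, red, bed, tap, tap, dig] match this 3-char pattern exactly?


Pattern 'b.n' means: starts with 'b', any single char, ends with 'n'.
Checking each word (must be exactly 3 chars):
  'dog' (len=3): no
  'map' (len=3): no
  'tag' (len=3): no
  'red' (len=3): no
  'bed' (len=3): no
  'tap' (len=3): no
  'tap' (len=3): no
  'dig' (len=3): no
Matching words: []
Total: 0

0


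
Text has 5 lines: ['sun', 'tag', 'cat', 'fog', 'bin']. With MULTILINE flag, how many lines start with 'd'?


With MULTILINE flag, ^ matches the start of each line.
Lines: ['sun', 'tag', 'cat', 'fog', 'bin']
Checking which lines start with 'd':
  Line 1: 'sun' -> no
  Line 2: 'tag' -> no
  Line 3: 'cat' -> no
  Line 4: 'fog' -> no
  Line 5: 'bin' -> no
Matching lines: []
Count: 0

0


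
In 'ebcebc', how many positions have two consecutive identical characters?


Looking for consecutive identical characters in 'ebcebc':
  pos 0-1: 'e' vs 'b' -> different
  pos 1-2: 'b' vs 'c' -> different
  pos 2-3: 'c' vs 'e' -> different
  pos 3-4: 'e' vs 'b' -> different
  pos 4-5: 'b' vs 'c' -> different
Consecutive identical pairs: []
Count: 0

0


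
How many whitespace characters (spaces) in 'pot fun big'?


\s matches whitespace characters (spaces, tabs, etc.).
Text: 'pot fun big'
This text has 3 words separated by spaces.
Number of spaces = number of words - 1 = 3 - 1 = 2

2


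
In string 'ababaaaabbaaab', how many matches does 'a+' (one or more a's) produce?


Pattern 'a+' matches one or more consecutive a's.
String: 'ababaaaabbaaab'
Scanning for runs of a:
  Match 1: 'a' (length 1)
  Match 2: 'a' (length 1)
  Match 3: 'aaaa' (length 4)
  Match 4: 'aaa' (length 3)
Total matches: 4

4


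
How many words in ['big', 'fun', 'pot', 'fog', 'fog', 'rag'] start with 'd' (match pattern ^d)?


Pattern ^d anchors to start of word. Check which words begin with 'd':
  'big' -> no
  'fun' -> no
  'pot' -> no
  'fog' -> no
  'fog' -> no
  'rag' -> no
Matching words: []
Count: 0

0


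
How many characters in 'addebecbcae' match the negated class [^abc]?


Negated class [^abc] matches any char NOT in {a, b, c}
Scanning 'addebecbcae':
  pos 0: 'a' -> no (excluded)
  pos 1: 'd' -> MATCH
  pos 2: 'd' -> MATCH
  pos 3: 'e' -> MATCH
  pos 4: 'b' -> no (excluded)
  pos 5: 'e' -> MATCH
  pos 6: 'c' -> no (excluded)
  pos 7: 'b' -> no (excluded)
  pos 8: 'c' -> no (excluded)
  pos 9: 'a' -> no (excluded)
  pos 10: 'e' -> MATCH
Total matches: 5

5


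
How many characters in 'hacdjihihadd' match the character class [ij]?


Character class [ij] matches any of: {i, j}
Scanning string 'hacdjihihadd' character by character:
  pos 0: 'h' -> no
  pos 1: 'a' -> no
  pos 2: 'c' -> no
  pos 3: 'd' -> no
  pos 4: 'j' -> MATCH
  pos 5: 'i' -> MATCH
  pos 6: 'h' -> no
  pos 7: 'i' -> MATCH
  pos 8: 'h' -> no
  pos 9: 'a' -> no
  pos 10: 'd' -> no
  pos 11: 'd' -> no
Total matches: 3

3


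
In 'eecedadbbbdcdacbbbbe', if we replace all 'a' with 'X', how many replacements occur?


re.sub('a', 'X', text) replaces every occurrence of 'a' with 'X'.
Text: 'eecedadbbbdcdacbbbbe'
Scanning for 'a':
  pos 5: 'a' -> replacement #1
  pos 13: 'a' -> replacement #2
Total replacements: 2

2


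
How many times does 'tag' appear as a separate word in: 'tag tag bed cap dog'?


Scanning each word for exact match 'tag':
  Word 1: 'tag' -> MATCH
  Word 2: 'tag' -> MATCH
  Word 3: 'bed' -> no
  Word 4: 'cap' -> no
  Word 5: 'dog' -> no
Total matches: 2

2


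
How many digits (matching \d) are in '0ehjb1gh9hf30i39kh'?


\d matches any digit 0-9.
Scanning '0ehjb1gh9hf30i39kh':
  pos 0: '0' -> DIGIT
  pos 5: '1' -> DIGIT
  pos 8: '9' -> DIGIT
  pos 11: '3' -> DIGIT
  pos 12: '0' -> DIGIT
  pos 14: '3' -> DIGIT
  pos 15: '9' -> DIGIT
Digits found: ['0', '1', '9', '3', '0', '3', '9']
Total: 7

7


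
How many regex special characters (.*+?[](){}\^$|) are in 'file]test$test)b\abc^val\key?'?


Regex special characters are: . * + ? [ ] ( ) { } \ ^ $ |
Scanning 'file]test$test)b\abc^val\key?':
  pos 4: ']' -> SPECIAL
  pos 9: '$' -> SPECIAL
  pos 14: ')' -> SPECIAL
  pos 16: '\' -> SPECIAL
  pos 20: '^' -> SPECIAL
  pos 24: '\' -> SPECIAL
  pos 28: '?' -> SPECIAL
Special chars found: [']', '$', ')', '\\', '^', '\\', '?']
Total: 7

7


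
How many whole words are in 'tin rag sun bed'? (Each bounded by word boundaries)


Word boundaries (\b) mark the start/end of each word.
Text: 'tin rag sun bed'
Splitting by whitespace:
  Word 1: 'tin'
  Word 2: 'rag'
  Word 3: 'sun'
  Word 4: 'bed'
Total whole words: 4

4


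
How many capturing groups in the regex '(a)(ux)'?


To count capturing groups, count each '(' that starts a group.
Pattern: '(a)(ux)'
Walking through the pattern:
  Position 0: '(' -> group #1
  Position 3: '(' -> group #2
Total capturing groups: 2

2


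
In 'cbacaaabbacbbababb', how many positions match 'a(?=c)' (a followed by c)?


Lookahead 'a(?=c)' matches 'a' only when followed by 'c'.
String: 'cbacaaabbacbbababb'
Checking each position where char is 'a':
  pos 2: 'a' -> MATCH (next='c')
  pos 4: 'a' -> no (next='a')
  pos 5: 'a' -> no (next='a')
  pos 6: 'a' -> no (next='b')
  pos 9: 'a' -> MATCH (next='c')
  pos 13: 'a' -> no (next='b')
  pos 15: 'a' -> no (next='b')
Matching positions: [2, 9]
Count: 2

2


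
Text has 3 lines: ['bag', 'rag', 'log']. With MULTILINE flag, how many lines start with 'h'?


With MULTILINE flag, ^ matches the start of each line.
Lines: ['bag', 'rag', 'log']
Checking which lines start with 'h':
  Line 1: 'bag' -> no
  Line 2: 'rag' -> no
  Line 3: 'log' -> no
Matching lines: []
Count: 0

0


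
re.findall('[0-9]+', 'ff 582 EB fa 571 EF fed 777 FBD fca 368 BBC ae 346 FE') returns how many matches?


Pattern '[0-9]+' finds one or more digits.
Text: 'ff 582 EB fa 571 EF fed 777 FBD fca 368 BBC ae 346 FE'
Scanning for matches:
  Match 1: '582'
  Match 2: '571'
  Match 3: '777'
  Match 4: '368'
  Match 5: '346'
Total matches: 5

5


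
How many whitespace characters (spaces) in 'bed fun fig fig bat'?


\s matches whitespace characters (spaces, tabs, etc.).
Text: 'bed fun fig fig bat'
This text has 5 words separated by spaces.
Number of spaces = number of words - 1 = 5 - 1 = 4

4


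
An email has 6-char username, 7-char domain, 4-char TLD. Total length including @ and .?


An email address has format: username@domain.tld
Username length: 6
'@' character: 1
Domain length: 7
'.' character: 1
TLD length: 4
Total = 6 + 1 + 7 + 1 + 4 = 19

19


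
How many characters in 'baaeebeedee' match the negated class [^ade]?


Negated class [^ade] matches any char NOT in {a, d, e}
Scanning 'baaeebeedee':
  pos 0: 'b' -> MATCH
  pos 1: 'a' -> no (excluded)
  pos 2: 'a' -> no (excluded)
  pos 3: 'e' -> no (excluded)
  pos 4: 'e' -> no (excluded)
  pos 5: 'b' -> MATCH
  pos 6: 'e' -> no (excluded)
  pos 7: 'e' -> no (excluded)
  pos 8: 'd' -> no (excluded)
  pos 9: 'e' -> no (excluded)
  pos 10: 'e' -> no (excluded)
Total matches: 2

2


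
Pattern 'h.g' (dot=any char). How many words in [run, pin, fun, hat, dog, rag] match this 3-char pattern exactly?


Pattern 'h.g' means: starts with 'h', any single char, ends with 'g'.
Checking each word (must be exactly 3 chars):
  'run' (len=3): no
  'pin' (len=3): no
  'fun' (len=3): no
  'hat' (len=3): no
  'dog' (len=3): no
  'rag' (len=3): no
Matching words: []
Total: 0

0


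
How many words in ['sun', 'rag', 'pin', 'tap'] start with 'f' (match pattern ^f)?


Pattern ^f anchors to start of word. Check which words begin with 'f':
  'sun' -> no
  'rag' -> no
  'pin' -> no
  'tap' -> no
Matching words: []
Count: 0

0


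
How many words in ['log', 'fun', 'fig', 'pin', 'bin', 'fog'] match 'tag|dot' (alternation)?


Alternation 'tag|dot' matches either 'tag' or 'dot'.
Checking each word:
  'log' -> no
  'fun' -> no
  'fig' -> no
  'pin' -> no
  'bin' -> no
  'fog' -> no
Matches: []
Count: 0

0


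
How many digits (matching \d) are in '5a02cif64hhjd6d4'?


\d matches any digit 0-9.
Scanning '5a02cif64hhjd6d4':
  pos 0: '5' -> DIGIT
  pos 2: '0' -> DIGIT
  pos 3: '2' -> DIGIT
  pos 7: '6' -> DIGIT
  pos 8: '4' -> DIGIT
  pos 13: '6' -> DIGIT
  pos 15: '4' -> DIGIT
Digits found: ['5', '0', '2', '6', '4', '6', '4']
Total: 7

7


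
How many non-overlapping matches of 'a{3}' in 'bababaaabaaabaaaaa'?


Pattern 'a{3}' matches exactly 3 consecutive a's (greedy, non-overlapping).
String: 'bababaaabaaabaaaaa'
Scanning for runs of a's:
  Run at pos 1: 'a' (length 1) -> 0 match(es)
  Run at pos 3: 'a' (length 1) -> 0 match(es)
  Run at pos 5: 'aaa' (length 3) -> 1 match(es)
  Run at pos 9: 'aaa' (length 3) -> 1 match(es)
  Run at pos 13: 'aaaaa' (length 5) -> 1 match(es)
Matches found: ['aaa', 'aaa', 'aaa']
Total: 3

3


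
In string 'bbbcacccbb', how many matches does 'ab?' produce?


Pattern 'ab?' matches 'a' optionally followed by 'b'.
String: 'bbbcacccbb'
Scanning left to right for 'a' then checking next char:
  Match 1: 'a' (a not followed by b)
Total matches: 1

1


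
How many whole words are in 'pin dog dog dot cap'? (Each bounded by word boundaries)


Word boundaries (\b) mark the start/end of each word.
Text: 'pin dog dog dot cap'
Splitting by whitespace:
  Word 1: 'pin'
  Word 2: 'dog'
  Word 3: 'dog'
  Word 4: 'dot'
  Word 5: 'cap'
Total whole words: 5

5


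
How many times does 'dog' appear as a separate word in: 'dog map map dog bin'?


Scanning each word for exact match 'dog':
  Word 1: 'dog' -> MATCH
  Word 2: 'map' -> no
  Word 3: 'map' -> no
  Word 4: 'dog' -> MATCH
  Word 5: 'bin' -> no
Total matches: 2

2


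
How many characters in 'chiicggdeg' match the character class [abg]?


Character class [abg] matches any of: {a, b, g}
Scanning string 'chiicggdeg' character by character:
  pos 0: 'c' -> no
  pos 1: 'h' -> no
  pos 2: 'i' -> no
  pos 3: 'i' -> no
  pos 4: 'c' -> no
  pos 5: 'g' -> MATCH
  pos 6: 'g' -> MATCH
  pos 7: 'd' -> no
  pos 8: 'e' -> no
  pos 9: 'g' -> MATCH
Total matches: 3

3


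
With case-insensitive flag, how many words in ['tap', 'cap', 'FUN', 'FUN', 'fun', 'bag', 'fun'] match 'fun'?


Case-insensitive matching: compare each word's lowercase form to 'fun'.
  'tap' -> lower='tap' -> no
  'cap' -> lower='cap' -> no
  'FUN' -> lower='fun' -> MATCH
  'FUN' -> lower='fun' -> MATCH
  'fun' -> lower='fun' -> MATCH
  'bag' -> lower='bag' -> no
  'fun' -> lower='fun' -> MATCH
Matches: ['FUN', 'FUN', 'fun', 'fun']
Count: 4

4


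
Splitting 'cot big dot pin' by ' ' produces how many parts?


Splitting by ' ' breaks the string at each occurrence of the separator.
Text: 'cot big dot pin'
Parts after split:
  Part 1: 'cot'
  Part 2: 'big'
  Part 3: 'dot'
  Part 4: 'pin'
Total parts: 4

4


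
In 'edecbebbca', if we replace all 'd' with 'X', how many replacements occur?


re.sub('d', 'X', text) replaces every occurrence of 'd' with 'X'.
Text: 'edecbebbca'
Scanning for 'd':
  pos 1: 'd' -> replacement #1
Total replacements: 1

1


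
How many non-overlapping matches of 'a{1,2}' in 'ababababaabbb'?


Pattern 'a{1,2}' matches between 1 and 2 consecutive a's (greedy).
String: 'ababababaabbb'
Finding runs of a's and applying greedy matching:
  Run at pos 0: 'a' (length 1)
  Run at pos 2: 'a' (length 1)
  Run at pos 4: 'a' (length 1)
  Run at pos 6: 'a' (length 1)
  Run at pos 8: 'aa' (length 2)
Matches: ['a', 'a', 'a', 'a', 'aa']
Count: 5

5


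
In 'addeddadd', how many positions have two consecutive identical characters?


Looking for consecutive identical characters in 'addeddadd':
  pos 0-1: 'a' vs 'd' -> different
  pos 1-2: 'd' vs 'd' -> MATCH ('dd')
  pos 2-3: 'd' vs 'e' -> different
  pos 3-4: 'e' vs 'd' -> different
  pos 4-5: 'd' vs 'd' -> MATCH ('dd')
  pos 5-6: 'd' vs 'a' -> different
  pos 6-7: 'a' vs 'd' -> different
  pos 7-8: 'd' vs 'd' -> MATCH ('dd')
Consecutive identical pairs: ['dd', 'dd', 'dd']
Count: 3

3


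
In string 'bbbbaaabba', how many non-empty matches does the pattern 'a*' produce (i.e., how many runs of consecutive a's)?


Pattern 'a*' matches zero or more a's. We want non-empty runs of consecutive a's.
String: 'bbbbaaabba'
Walking through the string to find runs of a's:
  Run 1: positions 4-6 -> 'aaa'
  Run 2: positions 9-9 -> 'a'
Non-empty runs found: ['aaa', 'a']
Count: 2

2


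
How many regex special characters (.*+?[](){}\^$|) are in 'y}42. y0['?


Regex special characters are: . * + ? [ ] ( ) { } \ ^ $ |
Scanning 'y}42. y0[':
  pos 1: '}' -> SPECIAL
  pos 4: '.' -> SPECIAL
  pos 8: '[' -> SPECIAL
Special chars found: ['}', '.', '[']
Total: 3

3


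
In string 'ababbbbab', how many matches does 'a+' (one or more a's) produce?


Pattern 'a+' matches one or more consecutive a's.
String: 'ababbbbab'
Scanning for runs of a:
  Match 1: 'a' (length 1)
  Match 2: 'a' (length 1)
  Match 3: 'a' (length 1)
Total matches: 3

3


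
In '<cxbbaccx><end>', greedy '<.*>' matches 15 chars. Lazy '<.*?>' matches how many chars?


Greedy '<.*>' tries to match as MUCH as possible.
Lazy '<.*?>' tries to match as LITTLE as possible.

String: '<cxbbaccx><end>'
Greedy '<.*>' starts at first '<' and extends to the LAST '>': '<cxbbaccx><end>' (15 chars)
Lazy '<.*?>' starts at first '<' and stops at the FIRST '>': '<cxbbaccx>' (10 chars)

10


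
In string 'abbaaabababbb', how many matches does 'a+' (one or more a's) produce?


Pattern 'a+' matches one or more consecutive a's.
String: 'abbaaabababbb'
Scanning for runs of a:
  Match 1: 'a' (length 1)
  Match 2: 'aaa' (length 3)
  Match 3: 'a' (length 1)
  Match 4: 'a' (length 1)
Total matches: 4

4


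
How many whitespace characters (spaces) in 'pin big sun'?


\s matches whitespace characters (spaces, tabs, etc.).
Text: 'pin big sun'
This text has 3 words separated by spaces.
Number of spaces = number of words - 1 = 3 - 1 = 2

2


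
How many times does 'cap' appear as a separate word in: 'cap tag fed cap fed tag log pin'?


Scanning each word for exact match 'cap':
  Word 1: 'cap' -> MATCH
  Word 2: 'tag' -> no
  Word 3: 'fed' -> no
  Word 4: 'cap' -> MATCH
  Word 5: 'fed' -> no
  Word 6: 'tag' -> no
  Word 7: 'log' -> no
  Word 8: 'pin' -> no
Total matches: 2

2


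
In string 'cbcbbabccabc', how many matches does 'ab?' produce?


Pattern 'ab?' matches 'a' optionally followed by 'b'.
String: 'cbcbbabccabc'
Scanning left to right for 'a' then checking next char:
  Match 1: 'ab' (a followed by b)
  Match 2: 'ab' (a followed by b)
Total matches: 2

2


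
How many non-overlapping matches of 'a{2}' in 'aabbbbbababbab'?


Pattern 'a{2}' matches exactly 2 consecutive a's (greedy, non-overlapping).
String: 'aabbbbbababbab'
Scanning for runs of a's:
  Run at pos 0: 'aa' (length 2) -> 1 match(es)
  Run at pos 7: 'a' (length 1) -> 0 match(es)
  Run at pos 9: 'a' (length 1) -> 0 match(es)
  Run at pos 12: 'a' (length 1) -> 0 match(es)
Matches found: ['aa']
Total: 1

1


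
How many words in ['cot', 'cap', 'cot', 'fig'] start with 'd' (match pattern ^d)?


Pattern ^d anchors to start of word. Check which words begin with 'd':
  'cot' -> no
  'cap' -> no
  'cot' -> no
  'fig' -> no
Matching words: []
Count: 0

0


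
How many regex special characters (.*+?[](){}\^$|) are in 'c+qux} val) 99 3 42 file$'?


Regex special characters are: . * + ? [ ] ( ) { } \ ^ $ |
Scanning 'c+qux} val) 99 3 42 file$':
  pos 1: '+' -> SPECIAL
  pos 5: '}' -> SPECIAL
  pos 10: ')' -> SPECIAL
  pos 24: '$' -> SPECIAL
Special chars found: ['+', '}', ')', '$']
Total: 4

4


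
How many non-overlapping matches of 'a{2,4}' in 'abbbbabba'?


Pattern 'a{2,4}' matches between 2 and 4 consecutive a's (greedy).
String: 'abbbbabba'
Finding runs of a's and applying greedy matching:
  Run at pos 0: 'a' (length 1)
  Run at pos 5: 'a' (length 1)
  Run at pos 8: 'a' (length 1)
Matches: []
Count: 0

0


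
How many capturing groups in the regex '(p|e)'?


To count capturing groups, count each '(' that starts a group.
Pattern: '(p|e)'
Walking through the pattern:
  Position 0: '(' -> group #1
Total capturing groups: 1

1


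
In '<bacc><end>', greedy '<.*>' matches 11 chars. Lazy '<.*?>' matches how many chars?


Greedy '<.*>' tries to match as MUCH as possible.
Lazy '<.*?>' tries to match as LITTLE as possible.

String: '<bacc><end>'
Greedy '<.*>' starts at first '<' and extends to the LAST '>': '<bacc><end>' (11 chars)
Lazy '<.*?>' starts at first '<' and stops at the FIRST '>': '<bacc>' (6 chars)

6


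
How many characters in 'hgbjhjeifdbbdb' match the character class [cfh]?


Character class [cfh] matches any of: {c, f, h}
Scanning string 'hgbjhjeifdbbdb' character by character:
  pos 0: 'h' -> MATCH
  pos 1: 'g' -> no
  pos 2: 'b' -> no
  pos 3: 'j' -> no
  pos 4: 'h' -> MATCH
  pos 5: 'j' -> no
  pos 6: 'e' -> no
  pos 7: 'i' -> no
  pos 8: 'f' -> MATCH
  pos 9: 'd' -> no
  pos 10: 'b' -> no
  pos 11: 'b' -> no
  pos 12: 'd' -> no
  pos 13: 'b' -> no
Total matches: 3

3


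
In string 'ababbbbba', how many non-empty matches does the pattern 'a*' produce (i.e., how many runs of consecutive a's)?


Pattern 'a*' matches zero or more a's. We want non-empty runs of consecutive a's.
String: 'ababbbbba'
Walking through the string to find runs of a's:
  Run 1: positions 0-0 -> 'a'
  Run 2: positions 2-2 -> 'a'
  Run 3: positions 8-8 -> 'a'
Non-empty runs found: ['a', 'a', 'a']
Count: 3

3


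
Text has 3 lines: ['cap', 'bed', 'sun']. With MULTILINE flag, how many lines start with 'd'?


With MULTILINE flag, ^ matches the start of each line.
Lines: ['cap', 'bed', 'sun']
Checking which lines start with 'd':
  Line 1: 'cap' -> no
  Line 2: 'bed' -> no
  Line 3: 'sun' -> no
Matching lines: []
Count: 0

0


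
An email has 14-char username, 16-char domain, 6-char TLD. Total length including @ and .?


An email address has format: username@domain.tld
Username length: 14
'@' character: 1
Domain length: 16
'.' character: 1
TLD length: 6
Total = 14 + 1 + 16 + 1 + 6 = 38

38


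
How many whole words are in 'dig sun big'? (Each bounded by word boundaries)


Word boundaries (\b) mark the start/end of each word.
Text: 'dig sun big'
Splitting by whitespace:
  Word 1: 'dig'
  Word 2: 'sun'
  Word 3: 'big'
Total whole words: 3

3


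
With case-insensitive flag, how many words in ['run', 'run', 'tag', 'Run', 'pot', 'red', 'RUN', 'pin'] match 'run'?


Case-insensitive matching: compare each word's lowercase form to 'run'.
  'run' -> lower='run' -> MATCH
  'run' -> lower='run' -> MATCH
  'tag' -> lower='tag' -> no
  'Run' -> lower='run' -> MATCH
  'pot' -> lower='pot' -> no
  'red' -> lower='red' -> no
  'RUN' -> lower='run' -> MATCH
  'pin' -> lower='pin' -> no
Matches: ['run', 'run', 'Run', 'RUN']
Count: 4

4


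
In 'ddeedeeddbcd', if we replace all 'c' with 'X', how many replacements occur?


re.sub('c', 'X', text) replaces every occurrence of 'c' with 'X'.
Text: 'ddeedeeddbcd'
Scanning for 'c':
  pos 10: 'c' -> replacement #1
Total replacements: 1

1


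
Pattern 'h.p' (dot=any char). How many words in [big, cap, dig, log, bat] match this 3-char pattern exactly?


Pattern 'h.p' means: starts with 'h', any single char, ends with 'p'.
Checking each word (must be exactly 3 chars):
  'big' (len=3): no
  'cap' (len=3): no
  'dig' (len=3): no
  'log' (len=3): no
  'bat' (len=3): no
Matching words: []
Total: 0

0


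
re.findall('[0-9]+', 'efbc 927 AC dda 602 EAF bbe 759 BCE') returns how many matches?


Pattern '[0-9]+' finds one or more digits.
Text: 'efbc 927 AC dda 602 EAF bbe 759 BCE'
Scanning for matches:
  Match 1: '927'
  Match 2: '602'
  Match 3: '759'
Total matches: 3

3


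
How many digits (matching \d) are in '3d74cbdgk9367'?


\d matches any digit 0-9.
Scanning '3d74cbdgk9367':
  pos 0: '3' -> DIGIT
  pos 2: '7' -> DIGIT
  pos 3: '4' -> DIGIT
  pos 9: '9' -> DIGIT
  pos 10: '3' -> DIGIT
  pos 11: '6' -> DIGIT
  pos 12: '7' -> DIGIT
Digits found: ['3', '7', '4', '9', '3', '6', '7']
Total: 7

7


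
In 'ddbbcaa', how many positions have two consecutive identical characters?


Looking for consecutive identical characters in 'ddbbcaa':
  pos 0-1: 'd' vs 'd' -> MATCH ('dd')
  pos 1-2: 'd' vs 'b' -> different
  pos 2-3: 'b' vs 'b' -> MATCH ('bb')
  pos 3-4: 'b' vs 'c' -> different
  pos 4-5: 'c' vs 'a' -> different
  pos 5-6: 'a' vs 'a' -> MATCH ('aa')
Consecutive identical pairs: ['dd', 'bb', 'aa']
Count: 3

3


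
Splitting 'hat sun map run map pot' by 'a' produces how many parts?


Splitting by 'a' breaks the string at each occurrence of the separator.
Text: 'hat sun map run map pot'
Parts after split:
  Part 1: 'h'
  Part 2: 't sun m'
  Part 3: 'p run m'
  Part 4: 'p pot'
Total parts: 4

4


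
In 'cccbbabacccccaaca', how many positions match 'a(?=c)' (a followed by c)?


Lookahead 'a(?=c)' matches 'a' only when followed by 'c'.
String: 'cccbbabacccccaaca'
Checking each position where char is 'a':
  pos 5: 'a' -> no (next='b')
  pos 7: 'a' -> MATCH (next='c')
  pos 13: 'a' -> no (next='a')
  pos 14: 'a' -> MATCH (next='c')
Matching positions: [7, 14]
Count: 2

2


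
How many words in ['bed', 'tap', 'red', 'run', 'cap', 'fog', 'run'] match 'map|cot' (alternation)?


Alternation 'map|cot' matches either 'map' or 'cot'.
Checking each word:
  'bed' -> no
  'tap' -> no
  'red' -> no
  'run' -> no
  'cap' -> no
  'fog' -> no
  'run' -> no
Matches: []
Count: 0

0


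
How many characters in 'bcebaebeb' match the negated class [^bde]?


Negated class [^bde] matches any char NOT in {b, d, e}
Scanning 'bcebaebeb':
  pos 0: 'b' -> no (excluded)
  pos 1: 'c' -> MATCH
  pos 2: 'e' -> no (excluded)
  pos 3: 'b' -> no (excluded)
  pos 4: 'a' -> MATCH
  pos 5: 'e' -> no (excluded)
  pos 6: 'b' -> no (excluded)
  pos 7: 'e' -> no (excluded)
  pos 8: 'b' -> no (excluded)
Total matches: 2

2


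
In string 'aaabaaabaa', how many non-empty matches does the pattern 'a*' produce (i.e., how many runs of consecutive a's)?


Pattern 'a*' matches zero or more a's. We want non-empty runs of consecutive a's.
String: 'aaabaaabaa'
Walking through the string to find runs of a's:
  Run 1: positions 0-2 -> 'aaa'
  Run 2: positions 4-6 -> 'aaa'
  Run 3: positions 8-9 -> 'aa'
Non-empty runs found: ['aaa', 'aaa', 'aa']
Count: 3

3


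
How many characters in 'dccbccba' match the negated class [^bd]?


Negated class [^bd] matches any char NOT in {b, d}
Scanning 'dccbccba':
  pos 0: 'd' -> no (excluded)
  pos 1: 'c' -> MATCH
  pos 2: 'c' -> MATCH
  pos 3: 'b' -> no (excluded)
  pos 4: 'c' -> MATCH
  pos 5: 'c' -> MATCH
  pos 6: 'b' -> no (excluded)
  pos 7: 'a' -> MATCH
Total matches: 5

5


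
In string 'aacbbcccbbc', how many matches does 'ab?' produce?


Pattern 'ab?' matches 'a' optionally followed by 'b'.
String: 'aacbbcccbbc'
Scanning left to right for 'a' then checking next char:
  Match 1: 'a' (a not followed by b)
  Match 2: 'a' (a not followed by b)
Total matches: 2

2


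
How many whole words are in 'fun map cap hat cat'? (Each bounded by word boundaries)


Word boundaries (\b) mark the start/end of each word.
Text: 'fun map cap hat cat'
Splitting by whitespace:
  Word 1: 'fun'
  Word 2: 'map'
  Word 3: 'cap'
  Word 4: 'hat'
  Word 5: 'cat'
Total whole words: 5

5


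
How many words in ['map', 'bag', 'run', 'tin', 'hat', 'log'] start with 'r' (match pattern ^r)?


Pattern ^r anchors to start of word. Check which words begin with 'r':
  'map' -> no
  'bag' -> no
  'run' -> MATCH (starts with 'r')
  'tin' -> no
  'hat' -> no
  'log' -> no
Matching words: ['run']
Count: 1

1


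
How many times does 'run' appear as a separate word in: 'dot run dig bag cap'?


Scanning each word for exact match 'run':
  Word 1: 'dot' -> no
  Word 2: 'run' -> MATCH
  Word 3: 'dig' -> no
  Word 4: 'bag' -> no
  Word 5: 'cap' -> no
Total matches: 1

1


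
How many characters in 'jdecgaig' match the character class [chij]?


Character class [chij] matches any of: {c, h, i, j}
Scanning string 'jdecgaig' character by character:
  pos 0: 'j' -> MATCH
  pos 1: 'd' -> no
  pos 2: 'e' -> no
  pos 3: 'c' -> MATCH
  pos 4: 'g' -> no
  pos 5: 'a' -> no
  pos 6: 'i' -> MATCH
  pos 7: 'g' -> no
Total matches: 3

3


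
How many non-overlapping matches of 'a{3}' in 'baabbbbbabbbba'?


Pattern 'a{3}' matches exactly 3 consecutive a's (greedy, non-overlapping).
String: 'baabbbbbabbbba'
Scanning for runs of a's:
  Run at pos 1: 'aa' (length 2) -> 0 match(es)
  Run at pos 8: 'a' (length 1) -> 0 match(es)
  Run at pos 13: 'a' (length 1) -> 0 match(es)
Matches found: []
Total: 0

0


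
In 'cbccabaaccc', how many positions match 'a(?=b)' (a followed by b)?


Lookahead 'a(?=b)' matches 'a' only when followed by 'b'.
String: 'cbccabaaccc'
Checking each position where char is 'a':
  pos 4: 'a' -> MATCH (next='b')
  pos 6: 'a' -> no (next='a')
  pos 7: 'a' -> no (next='c')
Matching positions: [4]
Count: 1

1


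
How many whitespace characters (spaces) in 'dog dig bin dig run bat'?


\s matches whitespace characters (spaces, tabs, etc.).
Text: 'dog dig bin dig run bat'
This text has 6 words separated by spaces.
Number of spaces = number of words - 1 = 6 - 1 = 5

5


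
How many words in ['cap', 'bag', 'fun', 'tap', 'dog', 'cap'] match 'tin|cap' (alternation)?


Alternation 'tin|cap' matches either 'tin' or 'cap'.
Checking each word:
  'cap' -> MATCH
  'bag' -> no
  'fun' -> no
  'tap' -> no
  'dog' -> no
  'cap' -> MATCH
Matches: ['cap', 'cap']
Count: 2

2


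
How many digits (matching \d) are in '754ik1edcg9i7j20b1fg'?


\d matches any digit 0-9.
Scanning '754ik1edcg9i7j20b1fg':
  pos 0: '7' -> DIGIT
  pos 1: '5' -> DIGIT
  pos 2: '4' -> DIGIT
  pos 5: '1' -> DIGIT
  pos 10: '9' -> DIGIT
  pos 12: '7' -> DIGIT
  pos 14: '2' -> DIGIT
  pos 15: '0' -> DIGIT
  pos 17: '1' -> DIGIT
Digits found: ['7', '5', '4', '1', '9', '7', '2', '0', '1']
Total: 9

9


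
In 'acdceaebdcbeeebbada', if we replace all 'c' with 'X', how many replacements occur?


re.sub('c', 'X', text) replaces every occurrence of 'c' with 'X'.
Text: 'acdceaebdcbeeebbada'
Scanning for 'c':
  pos 1: 'c' -> replacement #1
  pos 3: 'c' -> replacement #2
  pos 9: 'c' -> replacement #3
Total replacements: 3

3


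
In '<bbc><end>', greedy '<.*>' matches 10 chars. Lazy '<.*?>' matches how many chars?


Greedy '<.*>' tries to match as MUCH as possible.
Lazy '<.*?>' tries to match as LITTLE as possible.

String: '<bbc><end>'
Greedy '<.*>' starts at first '<' and extends to the LAST '>': '<bbc><end>' (10 chars)
Lazy '<.*?>' starts at first '<' and stops at the FIRST '>': '<bbc>' (5 chars)

5


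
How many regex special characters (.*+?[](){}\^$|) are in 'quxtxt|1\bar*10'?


Regex special characters are: . * + ? [ ] ( ) { } \ ^ $ |
Scanning 'quxtxt|1\bar*10':
  pos 6: '|' -> SPECIAL
  pos 8: '\' -> SPECIAL
  pos 12: '*' -> SPECIAL
Special chars found: ['|', '\\', '*']
Total: 3

3


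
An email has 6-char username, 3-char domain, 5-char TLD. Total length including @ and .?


An email address has format: username@domain.tld
Username length: 6
'@' character: 1
Domain length: 3
'.' character: 1
TLD length: 5
Total = 6 + 1 + 3 + 1 + 5 = 16

16


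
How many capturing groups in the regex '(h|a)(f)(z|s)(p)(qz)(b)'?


To count capturing groups, count each '(' that starts a group.
Pattern: '(h|a)(f)(z|s)(p)(qz)(b)'
Walking through the pattern:
  Position 0: '(' -> group #1
  Position 5: '(' -> group #2
  Position 8: '(' -> group #3
  Position 13: '(' -> group #4
  Position 16: '(' -> group #5
  Position 20: '(' -> group #6
Total capturing groups: 6

6


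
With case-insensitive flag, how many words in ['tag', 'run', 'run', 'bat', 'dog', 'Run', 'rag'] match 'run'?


Case-insensitive matching: compare each word's lowercase form to 'run'.
  'tag' -> lower='tag' -> no
  'run' -> lower='run' -> MATCH
  'run' -> lower='run' -> MATCH
  'bat' -> lower='bat' -> no
  'dog' -> lower='dog' -> no
  'Run' -> lower='run' -> MATCH
  'rag' -> lower='rag' -> no
Matches: ['run', 'run', 'Run']
Count: 3

3


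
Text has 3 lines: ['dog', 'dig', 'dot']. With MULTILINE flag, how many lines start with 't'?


With MULTILINE flag, ^ matches the start of each line.
Lines: ['dog', 'dig', 'dot']
Checking which lines start with 't':
  Line 1: 'dog' -> no
  Line 2: 'dig' -> no
  Line 3: 'dot' -> no
Matching lines: []
Count: 0

0


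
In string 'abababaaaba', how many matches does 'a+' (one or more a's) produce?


Pattern 'a+' matches one or more consecutive a's.
String: 'abababaaaba'
Scanning for runs of a:
  Match 1: 'a' (length 1)
  Match 2: 'a' (length 1)
  Match 3: 'a' (length 1)
  Match 4: 'aaa' (length 3)
  Match 5: 'a' (length 1)
Total matches: 5

5


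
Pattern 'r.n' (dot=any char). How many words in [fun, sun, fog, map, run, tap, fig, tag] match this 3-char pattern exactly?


Pattern 'r.n' means: starts with 'r', any single char, ends with 'n'.
Checking each word (must be exactly 3 chars):
  'fun' (len=3): no
  'sun' (len=3): no
  'fog' (len=3): no
  'map' (len=3): no
  'run' (len=3): MATCH
  'tap' (len=3): no
  'fig' (len=3): no
  'tag' (len=3): no
Matching words: ['run']
Total: 1

1


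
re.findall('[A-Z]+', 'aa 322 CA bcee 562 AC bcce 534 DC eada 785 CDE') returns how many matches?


Pattern '[A-Z]+' finds one or more uppercase letters.
Text: 'aa 322 CA bcee 562 AC bcce 534 DC eada 785 CDE'
Scanning for matches:
  Match 1: 'CA'
  Match 2: 'AC'
  Match 3: 'DC'
  Match 4: 'CDE'
Total matches: 4

4


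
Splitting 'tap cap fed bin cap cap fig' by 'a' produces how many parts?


Splitting by 'a' breaks the string at each occurrence of the separator.
Text: 'tap cap fed bin cap cap fig'
Parts after split:
  Part 1: 't'
  Part 2: 'p c'
  Part 3: 'p fed bin c'
  Part 4: 'p c'
  Part 5: 'p fig'
Total parts: 5

5


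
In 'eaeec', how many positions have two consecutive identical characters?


Looking for consecutive identical characters in 'eaeec':
  pos 0-1: 'e' vs 'a' -> different
  pos 1-2: 'a' vs 'e' -> different
  pos 2-3: 'e' vs 'e' -> MATCH ('ee')
  pos 3-4: 'e' vs 'c' -> different
Consecutive identical pairs: ['ee']
Count: 1

1
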